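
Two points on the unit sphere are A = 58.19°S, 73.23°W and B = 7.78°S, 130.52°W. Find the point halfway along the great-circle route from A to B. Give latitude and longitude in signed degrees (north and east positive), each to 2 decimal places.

-36.11°, -111.35°

Central angle δ = 1.1623 rad. Interpolating on the sphere with fraction f = 0.5:
P = [sin((1−f)δ)·A + sin(fδ)·B] / sin δ = 0.5982·A + 0.5982·B in Cartesian coordinates,
giving P = (-0.2941, -0.7525, -0.5893), i.e. latitude -36.11°, longitude -111.35°.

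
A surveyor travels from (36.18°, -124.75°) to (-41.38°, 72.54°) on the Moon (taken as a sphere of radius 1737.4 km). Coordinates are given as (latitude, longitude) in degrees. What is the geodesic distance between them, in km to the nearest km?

5021 km

Let φ₁ = 0.6315 rad, φ₂ = -0.7222 rad, and Δλ = -2.8398 rad.
Haversine: a = sin²(Δφ/2) + cos φ₁ cos φ₂ sin²(Δλ/2) = 0.3923 + (0.8072)(0.7503)(0.9774) = 0.98426.
Central angle c = 2·arcsin(√a) = 2.89000 rad.
Distance = R·c = 1737.4 × 2.8900 ≈ 5021 km.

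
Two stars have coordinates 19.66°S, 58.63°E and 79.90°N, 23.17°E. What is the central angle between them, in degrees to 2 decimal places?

Let φ₁ = -0.3431 rad, φ₂ = 1.3945 rad, and Δλ = -0.6189 rad.
Haversine: a = sin²(Δφ/2) + cos φ₁ cos φ₂ sin²(Δλ/2) = 0.5830 + (0.9417)(0.1754)(0.0927) = 0.59836.
Central angle c = 2·arcsin(√a) = 1.76880 rad.
So the angular separation is 101.34°.

101.34°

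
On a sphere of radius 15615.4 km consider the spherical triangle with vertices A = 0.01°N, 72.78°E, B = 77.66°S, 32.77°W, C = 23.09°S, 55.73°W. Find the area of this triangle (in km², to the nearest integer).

286720652 km²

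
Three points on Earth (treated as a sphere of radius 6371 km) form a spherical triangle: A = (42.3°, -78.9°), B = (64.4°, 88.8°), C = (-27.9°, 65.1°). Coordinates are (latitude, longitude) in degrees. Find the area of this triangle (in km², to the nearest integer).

73435150 km²

Side lengths (central angles): a = 1.6432, b = 2.5750, c = 1.2717 rad; semiperimeter s = 2.7449.
By l'Huilier's theorem, tan(E/4) = √[tan(s/2) tan((s−a)/2) tan((s−b)/2) tan((s−c)/2)], giving spherical excess E = 1.8092 rad.
Area = E·R² = 1.8092 × (6371)² ≈ 73435150 km².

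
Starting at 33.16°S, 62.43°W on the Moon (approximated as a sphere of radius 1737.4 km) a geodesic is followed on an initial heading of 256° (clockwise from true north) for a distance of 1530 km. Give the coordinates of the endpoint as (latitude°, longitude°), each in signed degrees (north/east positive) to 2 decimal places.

Angular distance δ = d/R = 1530/1737.4 = 0.88063 rad; initial bearing θ = 4.4680 rad.
sin φ₂ = sin φ₁ cos δ + cos φ₁ sin δ cos θ = (-0.5470)(0.6367) + (0.8371)(0.7711)(-0.2419) = -0.5044, so φ₂ = -30.29°.
Δλ = atan2(sin θ sin δ cos φ₁, cos δ − sin φ₁ sin φ₂) = atan2(-0.6264, 0.3608) = -60.060°.
λ₂ = -62.430° − 60.060° = -122.49°.

-30.29°, -122.49°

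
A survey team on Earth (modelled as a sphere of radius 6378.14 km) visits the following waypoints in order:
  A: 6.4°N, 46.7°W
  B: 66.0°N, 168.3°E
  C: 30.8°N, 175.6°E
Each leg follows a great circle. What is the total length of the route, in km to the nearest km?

15444 km

Leg A→B: central angle 1.8021 rad, distance 11494.2 km.
Leg B→C: central angle 0.6193 rad, distance 3949.7 km.
Total: 11494.2 + 3949.7 ≈ 15444 km.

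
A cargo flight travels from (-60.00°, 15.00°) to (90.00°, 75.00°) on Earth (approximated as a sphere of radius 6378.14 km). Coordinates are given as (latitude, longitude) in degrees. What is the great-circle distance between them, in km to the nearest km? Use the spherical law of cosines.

Let φ₁ = -1.0472 rad, φ₂ = 1.5708 rad, and Δλ = 1.0472 rad.
cos c = sin φ₁ sin φ₂ + cos φ₁ cos φ₂ cos Δλ = (-0.8660)(1.0000) + (0.5000)(0.0000)(0.5000) = -0.86603,
so c = arccos(-0.86603) = 2.61799 rad.
Distance = R·c = 6378.14 × 2.6180 ≈ 16698 km.

16698 km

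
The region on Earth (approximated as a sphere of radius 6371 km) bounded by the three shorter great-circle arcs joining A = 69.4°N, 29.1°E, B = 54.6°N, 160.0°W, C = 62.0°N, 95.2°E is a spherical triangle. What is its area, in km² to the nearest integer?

8872299 km²

Side lengths (central angles): a = 0.8629, b = 0.4659, c = 0.9743 rad; semiperimeter s = 1.1515.
By l'Huilier's theorem, tan(E/4) = √[tan(s/2) tan((s−a)/2) tan((s−b)/2) tan((s−c)/2)], giving spherical excess E = 0.2186 rad.
Area = E·R² = 0.2186 × (6371)² ≈ 8872299 km².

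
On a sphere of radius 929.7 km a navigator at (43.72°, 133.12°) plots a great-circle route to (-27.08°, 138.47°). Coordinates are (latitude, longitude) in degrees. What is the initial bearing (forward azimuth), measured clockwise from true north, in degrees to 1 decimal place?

175.0°

Δλ = 5.350° = 0.0934 rad.
y = sin Δλ · cos φ₂ = (0.0932)(0.8904) = 0.0830
x = cos φ₁ sin φ₂ − sin φ₁ cos φ₂ cos Δλ = (0.7227)(-0.4552) − (0.6911)(0.8904)(0.9956) = -0.9417
θ = atan2(y, x) = 174.96°, so the bearing is 175.0°.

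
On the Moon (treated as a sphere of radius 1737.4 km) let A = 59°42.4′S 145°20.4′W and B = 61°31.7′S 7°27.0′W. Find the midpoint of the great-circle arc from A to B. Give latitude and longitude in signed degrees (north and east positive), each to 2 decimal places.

-78.53°, -80.59°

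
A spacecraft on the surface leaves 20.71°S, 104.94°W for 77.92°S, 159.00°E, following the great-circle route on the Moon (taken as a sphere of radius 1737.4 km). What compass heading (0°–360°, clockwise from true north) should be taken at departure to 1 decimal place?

Δλ = -96.060° = -1.6766 rad.
y = sin Δλ · cos φ₂ = (-0.9944)(0.2093) = -0.2081
x = cos φ₁ sin φ₂ − sin φ₁ cos φ₂ cos Δλ = (0.9354)(-0.9779) − (-0.3536)(0.2093)(-0.1056) = -0.9225
θ = atan2(y, x) = -167.29°; adding 360° gives 192.7°.

192.7°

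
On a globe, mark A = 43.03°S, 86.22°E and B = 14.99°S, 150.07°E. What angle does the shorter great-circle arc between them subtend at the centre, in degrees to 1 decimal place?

Let φ₁ = -0.7510 rad, φ₂ = -0.2616 rad, and Δλ = 1.1144 rad.
Haversine: a = sin²(Δφ/2) + cos φ₁ cos φ₂ sin²(Δλ/2) = 0.0587 + (0.7310)(0.9660)(0.2796) = 0.25615.
Central angle c = 2·arcsin(√a) = 1.06134 rad.
So the angular separation is 60.8°.

60.8°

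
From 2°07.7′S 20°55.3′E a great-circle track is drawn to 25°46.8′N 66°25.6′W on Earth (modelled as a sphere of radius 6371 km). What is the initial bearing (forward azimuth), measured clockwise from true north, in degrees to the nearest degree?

296°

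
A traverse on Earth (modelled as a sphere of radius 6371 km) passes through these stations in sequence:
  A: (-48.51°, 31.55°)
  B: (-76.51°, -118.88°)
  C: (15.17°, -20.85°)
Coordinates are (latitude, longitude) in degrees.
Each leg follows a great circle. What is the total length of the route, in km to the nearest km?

17810 km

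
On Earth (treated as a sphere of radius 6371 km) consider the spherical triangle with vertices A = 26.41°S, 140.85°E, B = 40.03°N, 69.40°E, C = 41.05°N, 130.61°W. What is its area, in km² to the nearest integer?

Side lengths (central angles): a = 1.6913, b = 1.8493, c = 1.6388 rad; semiperimeter s = 2.5897.
By l'Huilier's theorem, tan(E/4) = √[tan(s/2) tan((s−a)/2) tan((s−b)/2) tan((s−c)/2)], giving spherical excess E = 2.1119 rad.
Area = E·R² = 2.1119 × (6371)² ≈ 85719471 km².

85719471 km²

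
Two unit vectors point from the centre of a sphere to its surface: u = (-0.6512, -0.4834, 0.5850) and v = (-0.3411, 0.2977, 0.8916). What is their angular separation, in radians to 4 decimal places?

0.9275 rad

u·v = 0.5998; |u| = 1.0000, |v| = 1.0000.
cos θ = (u·v)/(|u||v|) = 0.5998, so θ = 0.9275 rad.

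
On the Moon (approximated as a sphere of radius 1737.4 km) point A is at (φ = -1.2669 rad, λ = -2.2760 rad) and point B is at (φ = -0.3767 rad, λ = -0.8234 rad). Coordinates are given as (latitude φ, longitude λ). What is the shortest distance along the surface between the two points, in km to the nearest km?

2045 km

With latitudes φ₁ = -72.588°, φ₂ = -21.583° and longitude difference Δλ = 83.228°:
cos c = sin φ₁ sin φ₂ + cos φ₁ cos φ₂ cos Δλ = (-0.9542)(-0.3679) + (0.2992)(0.9299)(0.1179) = 0.38381,
so c = arccos(0.38381) = 1.17688 rad.
Distance = R·c = 1737.4 × 1.1769 ≈ 2045 km.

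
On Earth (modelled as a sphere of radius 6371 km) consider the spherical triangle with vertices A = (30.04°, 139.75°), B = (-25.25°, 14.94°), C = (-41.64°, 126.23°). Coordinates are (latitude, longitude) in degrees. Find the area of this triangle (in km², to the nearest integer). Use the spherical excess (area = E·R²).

63998515 km²

Side lengths (central angles): a = 1.5328, b = 1.2699, c = 2.2923 rad; semiperimeter s = 2.5475.
By l'Huilier's theorem, tan(E/4) = √[tan(s/2) tan((s−a)/2) tan((s−b)/2) tan((s−c)/2)], giving spherical excess E = 1.5767 rad.
Area = E·R² = 1.5767 × (6371)² ≈ 63998515 km².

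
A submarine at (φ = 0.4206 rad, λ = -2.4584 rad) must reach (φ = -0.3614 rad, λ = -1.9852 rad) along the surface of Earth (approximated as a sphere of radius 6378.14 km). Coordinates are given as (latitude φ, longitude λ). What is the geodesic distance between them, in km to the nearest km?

Let φ₁ = 0.4206 rad, φ₂ = -0.3614 rad, and Δλ = 0.4732 rad.
Haversine: a = sin²(Δφ/2) + cos φ₁ cos φ₂ sin²(Δλ/2) = 0.1452 + (0.9128)(0.9354)(0.0549) = 0.19216.
Central angle c = 2·arcsin(√a) = 0.90755 rad.
Distance = R·c = 6378.14 × 0.9076 ≈ 5788 km.

5788 km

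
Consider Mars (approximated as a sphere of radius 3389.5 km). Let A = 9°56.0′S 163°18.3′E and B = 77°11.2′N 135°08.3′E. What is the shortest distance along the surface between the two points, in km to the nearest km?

In radians: φ₁ = -0.1734, φ₂ = 1.3472, Δλ = -28.167° = -0.4916 rad.
cos c = sin φ₁ sin φ₂ + cos φ₁ cos φ₂ cos Δλ = (-0.1725)(0.9751) + (0.9850)(0.2218)(0.8816) = 0.02437,
so c = arccos(0.02437) = 1.54642 rad.
Distance = R·c = 3389.5 × 1.5464 ≈ 5242 km.

5242 km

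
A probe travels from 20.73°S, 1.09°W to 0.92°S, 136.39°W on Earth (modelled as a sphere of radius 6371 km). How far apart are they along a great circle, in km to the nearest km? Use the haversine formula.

In radians: φ₁ = -0.3618, φ₂ = -0.0161, Δλ = -135.300° = -2.3614 rad.
Haversine: a = sin²(Δφ/2) + cos φ₁ cos φ₂ sin²(Δλ/2) = 0.0296 + (0.9353)(0.9999)(0.8554) = 0.82951.
Central angle c = 2·arcsin(√a) = 2.29030 rad.
Distance = R·c = 6371 × 2.2903 ≈ 14592 km.

14592 km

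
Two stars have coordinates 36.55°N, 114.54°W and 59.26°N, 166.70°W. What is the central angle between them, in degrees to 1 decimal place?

Let φ₁ = 0.6379 rad, φ₂ = 1.0343 rad, and Δλ = -0.9104 rad.
Haversine: a = sin²(Δφ/2) + cos φ₁ cos φ₂ sin²(Δλ/2) = 0.0388 + (0.8033)(0.5111)(0.1933) = 0.11813.
Central angle c = 2·arcsin(√a) = 0.70170 rad.
So the angular separation is 40.2°.

40.2°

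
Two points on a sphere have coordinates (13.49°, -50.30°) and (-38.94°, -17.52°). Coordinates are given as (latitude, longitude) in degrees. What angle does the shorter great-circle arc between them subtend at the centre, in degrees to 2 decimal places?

60.71°

With latitudes φ₁ = 13.490°, φ₂ = -38.940° and longitude difference Δλ = 32.780°:
cos c = sin φ₁ sin φ₂ + cos φ₁ cos φ₂ cos Δλ = (0.2333)(-0.6285) + (0.9724)(0.7778)(0.8408) = 0.48929,
so c = arccos(0.48929) = 1.05952 rad.
So the angular separation is 60.71°.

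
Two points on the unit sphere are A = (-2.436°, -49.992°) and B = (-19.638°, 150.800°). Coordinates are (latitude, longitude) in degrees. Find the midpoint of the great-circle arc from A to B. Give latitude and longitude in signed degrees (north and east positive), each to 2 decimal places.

The central angle between A and B is δ = 2.6168 rad.
With f = 0.5, the slerp weights are sin((1−f)δ)/sin δ = 1.9275 and sin(fδ)/sin δ = 1.9275.
Weighted sum of the unit vectors: (1.9275)·(0.6423,-0.7653,-0.0425) + (1.9275)·(-0.8221,0.4595,-0.3361) = (-0.3466, -0.5894, -0.7297).
Converting back: φ = atan2(z, √(x²+y²)) = -46.86°, λ = atan2(y, x) = -120.46°.

-46.86°, -120.46°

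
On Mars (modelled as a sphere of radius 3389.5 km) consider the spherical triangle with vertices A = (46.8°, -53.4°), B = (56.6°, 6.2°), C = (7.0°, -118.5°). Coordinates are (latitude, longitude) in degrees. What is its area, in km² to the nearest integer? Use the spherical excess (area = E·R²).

Side lengths (central angles): a = 1.7817, b = 1.1865, c = 0.6447 rad; semiperimeter s = 1.8064.
By l'Huilier's theorem, tan(E/4) = √[tan(s/2) tan((s−a)/2) tan((s−b)/2) tan((s−c)/2)], giving spherical excess E = 0.2297 rad.
Area = E·R² = 0.2297 × (3389.5)² ≈ 2638936 km².

2638936 km²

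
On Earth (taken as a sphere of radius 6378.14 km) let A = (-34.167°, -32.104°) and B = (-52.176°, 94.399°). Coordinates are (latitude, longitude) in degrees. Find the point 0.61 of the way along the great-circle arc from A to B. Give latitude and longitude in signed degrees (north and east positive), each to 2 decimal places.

Central angle δ = 1.4285 rad. Interpolating on the sphere with fraction f = 0.61:
P = [sin((1−f)δ)·A + sin(fδ)·B] / sin δ = 0.5341·A + 0.7730·B in Cartesian coordinates,
giving P = (0.3380, 0.2378, -0.9106), i.e. latitude -65.59°, longitude 35.13°.

-65.59°, 35.13°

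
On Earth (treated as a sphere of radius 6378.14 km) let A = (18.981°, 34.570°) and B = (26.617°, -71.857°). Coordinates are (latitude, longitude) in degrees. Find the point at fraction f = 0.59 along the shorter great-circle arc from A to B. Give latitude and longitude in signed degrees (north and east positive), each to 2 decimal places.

The central angle between A and B is δ = 1.6643 rad.
With f = 0.59, the slerp weights are sin((1−f)δ)/sin δ = 0.6334 and sin(fδ)/sin δ = 0.8352.
Weighted sum of the unit vectors: (0.6334)·(0.7787,0.5366,0.3253) + (0.8352)·(0.2784,-0.8496,0.4480) = (0.7257, -0.3697, 0.5802).
Converting back: φ = atan2(z, √(x²+y²)) = 35.47°, λ = atan2(y, x) = -27.00°.

35.47°, -27.00°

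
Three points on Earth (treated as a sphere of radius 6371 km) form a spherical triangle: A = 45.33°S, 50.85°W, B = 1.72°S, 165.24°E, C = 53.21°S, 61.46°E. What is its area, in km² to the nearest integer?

64406990 km²

Side lengths (central angles): a = 1.6896, b = 1.1487, c = 2.1490 rad; semiperimeter s = 2.4936.
By l'Huilier's theorem, tan(E/4) = √[tan(s/2) tan((s−a)/2) tan((s−b)/2) tan((s−c)/2)], giving spherical excess E = 1.5868 rad.
Area = E·R² = 1.5868 × (6371)² ≈ 64406990 km².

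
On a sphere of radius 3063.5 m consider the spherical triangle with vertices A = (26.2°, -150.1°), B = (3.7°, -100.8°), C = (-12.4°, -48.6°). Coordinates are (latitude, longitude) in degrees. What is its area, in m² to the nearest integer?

1350360 m²

Side lengths (central angles): a = 0.9478, b = 1.8437, c = 0.9117 rad; semiperimeter s = 1.8516.
By l'Huilier's theorem, tan(E/4) = √[tan(s/2) tan((s−a)/2) tan((s−b)/2) tan((s−c)/2)], giving spherical excess E = 0.1439 rad.
Area = E·R² = 0.1439 × (3063.5)² ≈ 1350360 m².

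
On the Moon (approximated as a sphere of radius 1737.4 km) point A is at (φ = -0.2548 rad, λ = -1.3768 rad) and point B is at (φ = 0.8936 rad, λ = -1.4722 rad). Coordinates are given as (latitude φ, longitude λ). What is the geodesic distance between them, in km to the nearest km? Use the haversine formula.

2000 km

In radians: φ₁ = -0.2548, φ₂ = 0.8936, Δλ = -5.466° = -0.0954 rad.
Haversine: a = sin²(Δφ/2) + cos φ₁ cos φ₂ sin²(Δλ/2) = 0.2950 + (0.9677)(0.6266)(0.0023) = 0.29640.
Central angle c = 2·arcsin(√a) = 1.15142 rad.
Distance = R·c = 1737.4 × 1.1514 ≈ 2000 km.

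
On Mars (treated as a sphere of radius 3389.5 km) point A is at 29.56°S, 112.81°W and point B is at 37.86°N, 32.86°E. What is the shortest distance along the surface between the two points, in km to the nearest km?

With latitudes φ₁ = -29.560°, φ₂ = 37.860° and longitude difference Δλ = 145.670°:
cos c = sin φ₁ sin φ₂ + cos φ₁ cos φ₂ cos Δλ = (-0.4933)(0.6137) + (0.8698)(0.7895)(-0.8258) = -0.86990,
so c = arccos(-0.86990) = 2.62579 rad.
Distance = R·c = 3389.5 × 2.6258 ≈ 8900 km.

8900 km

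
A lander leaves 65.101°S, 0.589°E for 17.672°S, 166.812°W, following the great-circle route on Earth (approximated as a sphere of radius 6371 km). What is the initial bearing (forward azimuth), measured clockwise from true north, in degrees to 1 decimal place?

Δλ = -167.401° = -2.9217 rad.
y = sin Δλ · cos φ₂ = (-0.2181)(0.9528) = -0.2078
x = cos φ₁ sin φ₂ − sin φ₁ cos φ₂ cos Δλ = (0.4210)(-0.3036) − (-0.9071)(0.9528)(-0.9759) = -0.9712
θ = atan2(y, x) = -167.92°; adding 360° gives 192.1°.

192.1°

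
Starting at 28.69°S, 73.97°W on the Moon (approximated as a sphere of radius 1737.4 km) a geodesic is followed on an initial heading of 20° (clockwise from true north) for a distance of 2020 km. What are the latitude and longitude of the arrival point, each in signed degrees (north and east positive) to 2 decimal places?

34.48°, -51.59°

Angular distance δ = d/R = 2020/1737.4 = 1.16266 rad; initial bearing θ = 0.3491 rad.
sin φ₂ = sin φ₁ cos δ + cos φ₁ sin δ cos θ = (-0.4801)(0.3969) + (0.8772)(0.9179)(0.9397) = 0.5661, so φ₂ = 34.48°.
Δλ = atan2(sin θ sin δ cos φ₁, cos δ − sin φ₁ sin φ₂) = atan2(0.2754, 0.6687) = 22.384°.
λ₂ = -73.970° + 22.384° = -51.59°.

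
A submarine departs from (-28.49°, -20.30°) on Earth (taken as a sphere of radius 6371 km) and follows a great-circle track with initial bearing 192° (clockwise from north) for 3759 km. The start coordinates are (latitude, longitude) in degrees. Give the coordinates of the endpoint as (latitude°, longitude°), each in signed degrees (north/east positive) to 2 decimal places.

-61.01°, -34.11°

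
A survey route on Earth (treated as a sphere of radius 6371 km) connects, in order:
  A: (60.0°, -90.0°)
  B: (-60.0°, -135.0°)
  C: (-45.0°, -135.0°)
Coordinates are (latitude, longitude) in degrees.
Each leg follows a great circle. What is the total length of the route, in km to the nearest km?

15565 km

Leg A→B: central angle 2.1812 rad, distance 13896.6 km.
Leg B→C: central angle 0.2618 rad, distance 1667.9 km.
Total: 13896.6 + 1667.9 ≈ 15565 km.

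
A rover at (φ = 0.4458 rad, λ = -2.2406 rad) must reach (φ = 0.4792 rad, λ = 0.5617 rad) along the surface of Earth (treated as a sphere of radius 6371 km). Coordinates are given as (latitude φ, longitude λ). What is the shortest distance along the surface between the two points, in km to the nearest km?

With latitudes φ₁ = 25.542°, φ₂ = 27.456° and longitude difference Δλ = 160.560°:
cos c = sin φ₁ sin φ₂ + cos φ₁ cos φ₂ cos Δλ = (0.4312)(0.4611) + (0.9023)(0.8874)(-0.9430) = -0.55619,
so c = arccos(-0.55619) = 2.16059 rad.
Distance = R·c = 6371 × 2.1606 ≈ 13765 km.

13765 km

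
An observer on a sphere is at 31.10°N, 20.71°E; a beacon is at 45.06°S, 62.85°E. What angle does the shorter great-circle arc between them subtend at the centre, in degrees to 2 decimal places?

With latitudes φ₁ = 31.100°, φ₂ = -45.060° and longitude difference Δλ = 42.140°:
cos c = sin φ₁ sin φ₂ + cos φ₁ cos φ₂ cos Δλ = (0.5165)(-0.7078) + (0.8563)(0.7064)(0.7415) = 0.08287,
so c = arccos(0.08287) = 1.48784 rad.
So the angular separation is 85.25°.

85.25°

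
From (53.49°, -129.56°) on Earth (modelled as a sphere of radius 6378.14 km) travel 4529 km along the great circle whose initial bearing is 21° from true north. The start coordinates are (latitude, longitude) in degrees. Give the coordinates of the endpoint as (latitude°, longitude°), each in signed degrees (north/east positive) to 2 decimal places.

Angular distance δ = d/R = 4529/6378.14 = 0.71008 rad; initial bearing θ = 0.3665 rad.
sin φ₂ = sin φ₁ cos δ + cos φ₁ sin δ cos θ = (0.8038)(0.7583) + (0.5950)(0.6519)(0.9336) = 0.9716, so φ₂ = 76.31°.
Δλ = atan2(sin θ sin δ cos φ₁, cos δ − sin φ₁ sin φ₂) = atan2(0.1390, -0.0226) = 99.238°.
λ₂ = -129.560° + 99.238° = -30.32°.

76.31°, -30.32°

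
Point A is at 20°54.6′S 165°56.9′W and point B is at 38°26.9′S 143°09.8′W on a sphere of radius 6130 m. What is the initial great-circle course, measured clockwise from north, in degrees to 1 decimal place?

136.8°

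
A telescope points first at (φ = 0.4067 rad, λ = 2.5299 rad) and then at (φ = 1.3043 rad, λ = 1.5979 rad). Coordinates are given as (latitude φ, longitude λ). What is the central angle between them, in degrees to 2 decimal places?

Let φ₁ = 0.4067 rad, φ₂ = 1.3043 rad, and Δλ = -0.9320 rad.
cos c = sin φ₁ sin φ₂ + cos φ₁ cos φ₂ cos Δλ = (0.3956)(0.9647) + (0.9184)(0.2634)(0.5962) = 0.52583,
so c = arccos(0.52583) = 1.01711 rad.
So the angular separation is 58.28°.

58.28°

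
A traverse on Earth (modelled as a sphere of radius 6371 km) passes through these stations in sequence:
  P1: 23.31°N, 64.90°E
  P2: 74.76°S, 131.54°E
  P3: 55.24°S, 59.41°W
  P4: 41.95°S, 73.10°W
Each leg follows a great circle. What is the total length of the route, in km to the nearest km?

Leg P1→P2: central angle 1.8609 rad, distance 11855.9 km.
Leg P2→P3: central angle 0.8691 rad, distance 5537.0 km.
Leg P3→P4: central angle 0.2796 rad, distance 1781.2 km.
Total: 11855.9 + 5537.0 + 1781.2 ≈ 19174 km.

19174 km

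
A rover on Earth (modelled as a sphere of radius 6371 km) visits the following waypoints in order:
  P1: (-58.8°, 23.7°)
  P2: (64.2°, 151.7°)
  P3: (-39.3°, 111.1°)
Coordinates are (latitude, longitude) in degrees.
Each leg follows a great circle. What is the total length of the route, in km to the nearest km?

29321 km

Leg P1→P2: central angle 2.7115 rad, distance 17274.7 km.
Leg P2→P3: central angle 1.8908 rad, distance 12046.0 km.
Total: 17274.7 + 12046.0 ≈ 29321 km.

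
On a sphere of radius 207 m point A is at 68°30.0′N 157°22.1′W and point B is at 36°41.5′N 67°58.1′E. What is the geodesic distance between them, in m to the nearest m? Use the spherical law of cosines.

251 m

In radians: φ₁ = 1.1956, φ₂ = 0.6404, Δλ = -134.663° = -2.3503 rad.
cos c = sin φ₁ sin φ₂ + cos φ₁ cos φ₂ cos Δλ = (0.9304)(0.5975) + (0.3665)(0.8019)(-0.7029) = 0.34935,
so c = arccos(0.34935) = 1.21392 rad.
Distance = R·c = 207 × 1.2139 ≈ 251 m.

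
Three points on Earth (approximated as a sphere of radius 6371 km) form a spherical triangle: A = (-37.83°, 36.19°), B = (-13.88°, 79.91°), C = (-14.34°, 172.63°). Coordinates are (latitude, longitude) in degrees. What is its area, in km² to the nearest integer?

33806828 km²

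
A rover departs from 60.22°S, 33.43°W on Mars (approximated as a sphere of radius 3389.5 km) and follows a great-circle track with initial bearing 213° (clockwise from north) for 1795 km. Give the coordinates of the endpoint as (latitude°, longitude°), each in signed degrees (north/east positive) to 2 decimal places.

-73.63°, -110.95°

Angular distance δ = d/R = 1795/3389.5 = 0.52958 rad; initial bearing θ = 3.7176 rad.
sin φ₂ = sin φ₁ cos δ + cos φ₁ sin δ cos θ = (-0.8679)(0.8630) + (0.4967)(0.5052)(-0.8387) = -0.9595, so φ₂ = -73.63°.
Δλ = atan2(sin θ sin δ cos φ₁, cos δ − sin φ₁ sin φ₂) = atan2(-0.1367, 0.0303) = -77.515°.
λ₂ = -33.430° − 77.515° = -110.95°.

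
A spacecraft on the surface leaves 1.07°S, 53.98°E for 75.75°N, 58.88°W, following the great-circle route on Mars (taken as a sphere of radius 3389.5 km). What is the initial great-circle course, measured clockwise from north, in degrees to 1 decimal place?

With φ₁ = -0.0187, φ₂ = 1.3221, Δλ = -1.9698 rad, the forward-azimuth formula gives
θ = atan2( sin Δλ cos φ₂ , cos φ₁ sin φ₂ − sin φ₁ cos φ₂ cos Δλ ) = atan2(-0.2268, 0.9673) = -13.20°.
Adding 360° brings this into [0°, 360°): 346.8°.

346.8°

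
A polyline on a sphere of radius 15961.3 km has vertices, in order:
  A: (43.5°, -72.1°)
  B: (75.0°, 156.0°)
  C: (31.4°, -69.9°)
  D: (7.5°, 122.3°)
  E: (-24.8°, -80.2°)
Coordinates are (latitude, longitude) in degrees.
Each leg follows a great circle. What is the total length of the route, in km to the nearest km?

116636 km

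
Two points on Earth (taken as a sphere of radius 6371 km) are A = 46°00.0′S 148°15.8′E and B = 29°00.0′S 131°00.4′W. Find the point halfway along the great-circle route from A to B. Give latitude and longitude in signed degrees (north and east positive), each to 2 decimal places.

-45.07°, -165.80°

The central angle between A and B is δ = 1.1078 rad.
With f = 0.5, the slerp weights are sin((1−f)δ)/sin δ = 0.5879 and sin(fδ)/sin δ = 0.5879.
Weighted sum of the unit vectors: (0.5879)·(-0.5908,0.3654,-0.7193) + (0.5879)·(-0.5739,-0.6600,-0.4848) = (-0.6847, -0.1732, -0.7079).
Converting back: φ = atan2(z, √(x²+y²)) = -45.07°, λ = atan2(y, x) = -165.80°.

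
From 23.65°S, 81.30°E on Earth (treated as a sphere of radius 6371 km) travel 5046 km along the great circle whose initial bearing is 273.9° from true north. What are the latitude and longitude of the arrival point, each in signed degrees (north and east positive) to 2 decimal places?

Angular distance δ = d/R = 5046/6371 = 0.79203 rad; initial bearing θ = 4.7805 rad.
sin φ₂ = sin φ₁ cos δ + cos φ₁ sin δ cos θ = (-0.4011)(0.7024) + (0.9160)(0.7118)(0.0680) = -0.2374, so φ₂ = -13.73°.
Δλ = atan2(sin θ sin δ cos φ₁, cos δ − sin φ₁ sin φ₂) = atan2(-0.6505, 0.6072) = -46.973°.
λ₂ = 81.300° − 46.973° = 34.33°.

-13.73°, 34.33°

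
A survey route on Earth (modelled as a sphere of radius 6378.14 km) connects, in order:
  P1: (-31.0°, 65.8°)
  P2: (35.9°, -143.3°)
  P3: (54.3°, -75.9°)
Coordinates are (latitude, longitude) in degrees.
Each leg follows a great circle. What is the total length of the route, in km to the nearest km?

22730 km

Leg P1→P2: central angle 2.7110 rad, distance 17290.9 km.
Leg P2→P3: central angle 0.8529 rad, distance 5439.6 km.
Total: 17290.9 + 5439.6 ≈ 22730 km.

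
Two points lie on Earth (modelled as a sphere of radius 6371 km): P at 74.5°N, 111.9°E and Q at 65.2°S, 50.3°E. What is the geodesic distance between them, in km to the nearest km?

16149 km

In radians: φ₁ = 1.3003, φ₂ = -1.1380, Δλ = -61.600° = -1.0751 rad.
Haversine: a = sin²(Δφ/2) + cos φ₁ cos φ₂ sin²(Δλ/2) = 0.8813 + (0.2672)(0.4195)(0.2622) = 0.91072.
Central angle c = 2·arcsin(√a) = 2.53474 rad.
Distance = R·c = 6371 × 2.5347 ≈ 16149 km.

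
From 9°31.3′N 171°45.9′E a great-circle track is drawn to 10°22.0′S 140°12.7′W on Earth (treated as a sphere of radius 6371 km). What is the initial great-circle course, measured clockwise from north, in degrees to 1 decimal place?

With φ₁ = 0.1662, φ₂ = -0.1809, Δλ = 0.8382 rad, the forward-azimuth formula gives
θ = atan2( sin Δλ cos φ₂ , cos φ₁ sin φ₂ − sin φ₁ cos φ₂ cos Δλ ) = atan2(0.7313, -0.2863) = 111.38°.
So the initial bearing is 111.4°.

111.4°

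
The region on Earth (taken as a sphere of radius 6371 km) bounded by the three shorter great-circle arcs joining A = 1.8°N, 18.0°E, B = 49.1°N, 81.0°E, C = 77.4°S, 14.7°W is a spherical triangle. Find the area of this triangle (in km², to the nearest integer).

Side lengths (central angles): a = 2.4216, b = 1.4174, c = 1.2442 rad; semiperimeter s = 2.5416.
By l'Huilier's theorem, tan(E/4) = √[tan(s/2) tan((s−a)/2) tan((s−b)/2) tan((s−c)/2)], giving spherical excess E = 1.1822 rad.
Area = E·R² = 1.1822 × (6371)² ≈ 47986781 km².

47986781 km²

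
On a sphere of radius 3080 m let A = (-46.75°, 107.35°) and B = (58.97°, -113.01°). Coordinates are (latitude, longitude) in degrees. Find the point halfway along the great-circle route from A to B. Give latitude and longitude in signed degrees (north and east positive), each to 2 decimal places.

16.15°, 156.14°

The central angle between A and B is δ = 2.6754 rad.
With f = 0.5, the slerp weights are sin((1−f)δ)/sin δ = 2.1645 and sin(fδ)/sin δ = 2.1645.
Weighted sum of the unit vectors: (2.1645)·(-0.2043,0.6540,-0.7284) + (2.1645)·(-0.2015,-0.4745,0.8569) = (-0.8784, 0.3886, 0.2782).
Converting back: φ = atan2(z, √(x²+y²)) = 16.15°, λ = atan2(y, x) = 156.14°.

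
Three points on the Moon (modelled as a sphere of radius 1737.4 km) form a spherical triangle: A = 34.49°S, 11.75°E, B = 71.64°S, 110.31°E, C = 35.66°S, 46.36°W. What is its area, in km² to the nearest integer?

Side lengths (central angles): a = 1.2469, b = 0.8177, c = 1.0486 rad; semiperimeter s = 1.5566.
By l'Huilier's theorem, tan(E/4) = √[tan(s/2) tan((s−a)/2) tan((s−b)/2) tan((s−c)/2)], giving spherical excess E = 0.4950 rad.
Area = E·R² = 0.4950 × (1737.4)² ≈ 1494128 km².

1494128 km²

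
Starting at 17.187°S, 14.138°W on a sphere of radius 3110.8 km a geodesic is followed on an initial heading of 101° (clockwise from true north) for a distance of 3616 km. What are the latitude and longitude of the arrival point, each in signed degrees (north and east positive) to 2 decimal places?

Angular distance δ = d/R = 3616/3110.8 = 1.16240 rad; initial bearing θ = 1.7628 rad.
sin φ₂ = sin φ₁ cos δ + cos φ₁ sin δ cos θ = (-0.2955)(0.3971) + (0.9553)(0.9178)(-0.1908) = -0.2846, so φ₂ = -16.54°.
Δλ = atan2(sin θ sin δ cos φ₁, cos δ − sin φ₁ sin φ₂) = atan2(0.8607, 0.3130) = 70.014°.
λ₂ = -14.138° + 70.014° = 55.88°.

-16.54°, 55.88°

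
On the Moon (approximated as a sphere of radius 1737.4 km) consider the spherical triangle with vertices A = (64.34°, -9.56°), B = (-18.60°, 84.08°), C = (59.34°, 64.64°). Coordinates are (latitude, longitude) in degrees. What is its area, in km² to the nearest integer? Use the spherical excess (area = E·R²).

Side lengths (central angles): a = 1.3884, b = 0.5818, c = 1.8897 rad; semiperimeter s = 1.9299.
By l'Huilier's theorem, tan(E/4) = √[tan(s/2) tan((s−a)/2) tan((s−b)/2) tan((s−c)/2)], giving spherical excess E = 0.3203 rad.
Area = E·R² = 0.3203 × (1737.4)² ≈ 966724 km².

966724 km²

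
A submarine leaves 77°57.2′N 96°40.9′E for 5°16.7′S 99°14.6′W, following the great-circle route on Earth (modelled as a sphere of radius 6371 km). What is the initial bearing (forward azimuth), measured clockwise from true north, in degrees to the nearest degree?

Δλ = 164.075° = 2.8636 rad.
y = sin Δλ · cos φ₂ = (0.2744)(0.9958) = 0.2732
x = cos φ₁ sin φ₂ − sin φ₁ cos φ₂ cos Δλ = (0.2087)(-0.0920) − (0.9780)(0.9958)(-0.9616) = 0.9173
θ = atan2(y, x) = 16.59°, so the bearing is 17°.

17°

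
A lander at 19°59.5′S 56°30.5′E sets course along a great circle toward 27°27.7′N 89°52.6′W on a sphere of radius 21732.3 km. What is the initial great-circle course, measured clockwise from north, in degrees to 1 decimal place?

290.2°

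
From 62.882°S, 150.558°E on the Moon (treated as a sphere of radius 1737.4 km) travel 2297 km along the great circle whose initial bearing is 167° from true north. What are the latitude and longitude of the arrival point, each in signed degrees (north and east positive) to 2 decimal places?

Angular distance δ = d/R = 2297/1737.4 = 1.32209 rad; initial bearing θ = 2.9147 rad.
sin φ₂ = sin φ₁ cos δ + cos φ₁ sin δ cos θ = (-0.8901)(0.2461) + (0.4558)(0.9692)(-0.9744) = -0.6496, so φ₂ = -40.51°.
Δλ = atan2(sin θ sin δ cos φ₁, cos δ − sin φ₁ sin φ₂) = atan2(0.0994, -0.3320) = 163.336°.
λ₂ = 150.558° + 163.336° = 313.89° → -46.11° after wrapping to (−180°, 180°].

-40.51°, -46.11°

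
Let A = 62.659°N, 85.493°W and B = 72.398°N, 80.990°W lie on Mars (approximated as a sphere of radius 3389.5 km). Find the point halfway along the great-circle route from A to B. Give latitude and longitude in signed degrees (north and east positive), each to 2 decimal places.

The central angle between A and B is δ = 0.1725 rad.
With f = 0.5, the slerp weights are sin((1−f)δ)/sin δ = 0.5019 and sin(fδ)/sin δ = 0.5019.
Weighted sum of the unit vectors: (0.5019)·(0.0361,-0.4579,0.8883) + (0.5019)·(0.0474,-0.2987,0.9532) = (0.0419, -0.3797, 0.9242).
Converting back: φ = atan2(z, √(x²+y²)) = 67.54°, λ = atan2(y, x) = -83.71°.

67.54°, -83.71°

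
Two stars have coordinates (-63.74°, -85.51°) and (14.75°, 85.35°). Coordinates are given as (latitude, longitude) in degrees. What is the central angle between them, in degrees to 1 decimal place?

Let φ₁ = -1.1125 rad, φ₂ = 0.2574 rad, and Δλ = 2.9821 rad.
cos c = sin φ₁ sin φ₂ + cos φ₁ cos φ₂ cos Δλ = (-0.8968)(0.2546) + (0.4424)(0.9670)(-0.9873) = -0.65076,
so c = arccos(-0.65076) = 2.27938 rad.
So the angular separation is 130.6°.

130.6°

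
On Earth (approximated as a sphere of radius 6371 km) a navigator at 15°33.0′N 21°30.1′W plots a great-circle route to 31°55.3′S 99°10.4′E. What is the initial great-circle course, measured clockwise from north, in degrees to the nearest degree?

118°

With φ₁ = 0.2714, φ₂ = -0.5571, Δλ = 2.1062 rad, the forward-azimuth formula gives
θ = atan2( sin Δλ cos φ₂ , cos φ₁ sin φ₂ − sin φ₁ cos φ₂ cos Δλ ) = atan2(0.7300, -0.3933) = 118.32°.
So the initial bearing is 118°.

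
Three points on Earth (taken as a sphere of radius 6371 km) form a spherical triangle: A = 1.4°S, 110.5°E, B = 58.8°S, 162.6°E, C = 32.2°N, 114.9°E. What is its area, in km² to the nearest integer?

11290876 km²

Side lengths (central angles): a = 1.7323, b = 0.5909, c = 1.2249 rad; semiperimeter s = 1.7741.
By l'Huilier's theorem, tan(E/4) = √[tan(s/2) tan((s−a)/2) tan((s−b)/2) tan((s−c)/2)], giving spherical excess E = 0.2782 rad.
Area = E·R² = 0.2782 × (6371)² ≈ 11290876 km².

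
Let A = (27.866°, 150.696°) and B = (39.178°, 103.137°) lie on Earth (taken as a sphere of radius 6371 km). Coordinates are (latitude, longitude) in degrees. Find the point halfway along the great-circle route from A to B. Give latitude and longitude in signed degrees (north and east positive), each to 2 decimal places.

The central angle between A and B is δ = 0.7110 rad.
With f = 0.5, the slerp weights are sin((1−f)δ)/sin δ = 0.5333 and sin(fδ)/sin δ = 0.5333.
Weighted sum of the unit vectors: (0.5333)·(-0.7709,0.4327,0.4674) + (0.5333)·(-0.1762,0.7549,0.6317) = (-0.5051, 0.6334, 0.5862).
Converting back: φ = atan2(z, √(x²+y²)) = 35.89°, λ = atan2(y, x) = 128.57°.

35.89°, 128.57°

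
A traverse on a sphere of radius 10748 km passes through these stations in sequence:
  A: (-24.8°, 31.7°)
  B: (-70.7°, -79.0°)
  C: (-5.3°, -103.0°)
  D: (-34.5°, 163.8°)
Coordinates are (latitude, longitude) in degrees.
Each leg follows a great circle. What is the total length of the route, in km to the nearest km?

43138 km

Leg A→B: central angle 1.2768 rad, distance 13722.5 km.
Leg B→C: central angle 1.1725 rad, distance 12602.3 km.
Leg C→D: central angle 1.5643 rad, distance 16812.9 km.
Total: 13722.5 + 12602.3 + 16812.9 ≈ 43138 km.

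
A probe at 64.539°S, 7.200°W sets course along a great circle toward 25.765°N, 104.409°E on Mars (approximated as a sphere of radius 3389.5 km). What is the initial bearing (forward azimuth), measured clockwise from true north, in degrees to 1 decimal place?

With φ₁ = -1.1264, φ₂ = 0.4497, Δλ = 1.9479 rad, the forward-azimuth formula gives
θ = atan2( sin Δλ cos φ₂ , cos φ₁ sin φ₂ − sin φ₁ cos φ₂ cos Δλ ) = atan2(0.8373, -0.1126) = 97.66°.
So the initial bearing is 97.7°.

97.7°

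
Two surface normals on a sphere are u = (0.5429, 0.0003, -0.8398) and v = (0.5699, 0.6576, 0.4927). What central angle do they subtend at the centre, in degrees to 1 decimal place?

96.0°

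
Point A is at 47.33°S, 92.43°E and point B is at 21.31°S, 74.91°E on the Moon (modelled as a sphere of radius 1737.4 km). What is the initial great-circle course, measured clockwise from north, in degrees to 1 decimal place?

With φ₁ = -0.8261, φ₂ = -0.3719, Δλ = -0.3058 rad, the forward-azimuth formula gives
θ = atan2( sin Δλ cos φ₂ , cos φ₁ sin φ₂ − sin φ₁ cos φ₂ cos Δλ ) = atan2(-0.2805, 0.4069) = -34.58°.
Adding 360° brings this into [0°, 360°): 325.4°.

325.4°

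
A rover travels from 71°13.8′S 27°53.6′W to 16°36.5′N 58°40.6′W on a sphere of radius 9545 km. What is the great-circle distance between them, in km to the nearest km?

15048 km

With latitudes φ₁ = -71.230°, φ₂ = 16.608° and longitude difference Δλ = -30.783°:
cos c = sin φ₁ sin φ₂ + cos φ₁ cos φ₂ cos Δλ = (-0.9468)(0.2858) + (0.3218)(0.9583)(0.8591) = -0.00572,
so c = arccos(-0.00572) = 1.57652 rad.
Distance = R·c = 9545 × 1.5765 ≈ 15048 km.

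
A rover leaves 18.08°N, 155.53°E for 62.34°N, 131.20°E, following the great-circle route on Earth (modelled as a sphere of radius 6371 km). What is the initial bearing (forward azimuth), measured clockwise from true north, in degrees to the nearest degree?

Δλ = -24.330° = -0.4246 rad.
y = sin Δλ · cos φ₂ = (-0.4120)(0.4642) = -0.1913
x = cos φ₁ sin φ₂ − sin φ₁ cos φ₂ cos Δλ = (0.9506)(0.8857) − (0.3103)(0.4642)(0.9112) = 0.7107
θ = atan2(y, x) = -15.06°; adding 360° gives 345°.

345°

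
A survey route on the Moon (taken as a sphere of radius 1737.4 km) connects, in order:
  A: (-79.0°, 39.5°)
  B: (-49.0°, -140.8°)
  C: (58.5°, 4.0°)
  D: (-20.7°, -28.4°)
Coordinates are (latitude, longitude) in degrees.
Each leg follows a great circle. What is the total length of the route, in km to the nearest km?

Leg A→B: central angle 0.9076 rad, distance 1576.8 km.
Leg B→C: central angle 2.7482 rad, distance 4774.7 km.
Leg C→D: central angle 1.4593 rad, distance 2535.3 km.
Total: 1576.8 + 4774.7 + 2535.3 ≈ 8887 km.

8887 km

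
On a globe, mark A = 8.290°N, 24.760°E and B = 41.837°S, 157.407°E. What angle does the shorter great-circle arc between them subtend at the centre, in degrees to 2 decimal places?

Let φ₁ = 0.1447 rad, φ₂ = -0.7302 rad, and Δλ = 2.3151 rad.
cos c = sin φ₁ sin φ₂ + cos φ₁ cos φ₂ cos Δλ = (0.1442)(-0.6670) + (0.9896)(0.7450)(-0.6775) = -0.59565,
so c = arccos(-0.59565) = 2.20887 rad.
So the angular separation is 126.56°.

126.56°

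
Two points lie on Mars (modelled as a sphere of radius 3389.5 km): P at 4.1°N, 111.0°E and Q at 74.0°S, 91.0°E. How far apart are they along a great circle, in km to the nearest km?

4678 km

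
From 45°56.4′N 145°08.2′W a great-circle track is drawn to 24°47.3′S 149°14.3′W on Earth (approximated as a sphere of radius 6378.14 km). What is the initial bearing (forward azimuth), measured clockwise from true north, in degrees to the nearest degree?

184°

Δλ = -4.102° = -0.0716 rad.
y = sin Δλ · cos φ₂ = (-0.0715)(0.9079) = -0.0649
x = cos φ₁ sin φ₂ − sin φ₁ cos φ₂ cos Δλ = (0.6954)(-0.4193) − (0.7186)(0.9079)(0.9974) = -0.9423
θ = atan2(y, x) = -176.06°; adding 360° gives 184°.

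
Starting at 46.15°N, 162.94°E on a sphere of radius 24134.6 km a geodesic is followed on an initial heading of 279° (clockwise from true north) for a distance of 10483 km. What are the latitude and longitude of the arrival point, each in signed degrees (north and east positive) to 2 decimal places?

44.41°, 127.36°

Angular distance δ = d/R = 10483/24134.6 = 0.43436 rad; initial bearing θ = 4.8695 rad.
sin φ₂ = sin φ₁ cos δ + cos φ₁ sin δ cos θ = (0.7212)(0.9071) + (0.6928)(0.4208)(0.1564) = 0.6998, so φ₂ = 44.41°.
Δλ = atan2(sin θ sin δ cos φ₁, cos δ − sin φ₁ sin φ₂) = atan2(-0.2879, 0.4025) = -35.581°.
λ₂ = 162.940° − 35.581° = 127.36°.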